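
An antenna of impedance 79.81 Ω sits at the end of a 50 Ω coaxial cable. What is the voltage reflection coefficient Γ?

Γ = 0.23

Γ = (Z_L − Z_0)/(Z_L + Z_0) = (79.81 − 50)/(79.81 + 50) = 29.81/129.8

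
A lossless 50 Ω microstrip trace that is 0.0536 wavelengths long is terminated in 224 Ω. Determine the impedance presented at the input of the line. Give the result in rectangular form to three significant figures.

βl = 2π × 0.0536 = 19.3°
tan(βl) = tan(19.3°) = 0.35
Z_in = Z_0·(Z_L + jZ_0·tanβl)/(Z_0 + jZ_L·tanβl)
     = 50·(224 + j17.5)/(50 + j78.4)

Z_in ≈ 72.7 − j96.5 Ω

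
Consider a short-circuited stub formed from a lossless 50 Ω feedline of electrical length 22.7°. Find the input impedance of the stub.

Z_in ≈ +j20.9 Ω

tan(βl) = 0.418
For a short-circuited stub, Z_in = jZ_0·tan(βl)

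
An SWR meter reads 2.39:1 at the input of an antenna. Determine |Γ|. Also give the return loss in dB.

|Γ| ≈ 0.41; return loss ≈ 7.74 dB

|Γ| = (S − 1)/(S + 1) = (2.39 − 1)/(2.39 + 1) = 1.39/3.39
RL = −20·log₁₀|Γ| = −20·log₁₀(0.41)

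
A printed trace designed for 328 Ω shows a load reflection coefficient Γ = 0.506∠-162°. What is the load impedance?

Z_L ≈ 110 − j46.2 Ω

Z_L = Z_0·(1 + Γ)/(1 − Γ) = 328·(0.519 − j0.156)/(1.48 + j0.156)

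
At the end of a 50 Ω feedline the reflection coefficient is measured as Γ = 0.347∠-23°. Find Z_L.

Z_L = Z_0·(1 + Γ)/(1 − Γ) = 50·(1.32 − j0.136)/(0.681 + j0.136)

Z_L ≈ 91.3 − j28.2 Ω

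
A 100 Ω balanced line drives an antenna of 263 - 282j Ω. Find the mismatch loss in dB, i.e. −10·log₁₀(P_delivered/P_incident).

mismatch loss ≈ 3.03 dB

Γ = (163 − j282)/(363 − j282), |Γ| = 0.709
|Γ|² = 0.502, so P_del/P_inc = 1 − |Γ|² = 0.498
ML = −10·log₁₀(1 − |Γ|²)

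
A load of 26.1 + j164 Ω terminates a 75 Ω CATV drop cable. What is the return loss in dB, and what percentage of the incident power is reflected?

RL ≈ 1.03 dB; 78.9% of incident power reflected

Γ = (-48.9 + j164)/(101.1 + j164), |Γ| = 0.888
RL = −20·log₁₀(0.888) = 1.03 dB
P_refl/P_inc = |Γ|² = 0.789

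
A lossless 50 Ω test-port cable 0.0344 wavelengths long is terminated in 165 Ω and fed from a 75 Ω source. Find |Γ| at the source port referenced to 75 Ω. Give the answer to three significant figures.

|Γ| ≈ 0.402

βl = 2π × 0.0344 = 12.4°
tan(βl) = 0.22
Z_in = Z_0·(Z_L + jZ_0·tanβl)/(Z_0 + jZ_L·tanβl) = 113 − j71.2 Ω
Γ_s = (Z_in − Z_s)/(Z_in + Z_s) = (38.4 − j71.2)/(188 − j71.2), |Γ_s| = 0.402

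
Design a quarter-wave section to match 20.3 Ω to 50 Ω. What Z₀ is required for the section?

Z_qwt = √(Z_0·R_L) = √(50 × 20.3) = √1015

Z_qwt ≈ 31.9 Ω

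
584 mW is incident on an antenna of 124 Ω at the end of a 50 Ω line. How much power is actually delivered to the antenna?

Γ = (124 − 50)/(124 + 50) = 0.425
|Γ|² = 0.181
P_refl = |Γ|²·P_inc = 106 mW, P_del = (1 − |Γ|²)·P_inc = 478 mW

P_delivered ≈ 478 mW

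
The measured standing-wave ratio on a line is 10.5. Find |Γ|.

|Γ| = (S − 1)/(S + 1) = (10.5 − 1)/(10.5 + 1) = 9.5/11.5

|Γ| ≈ 0.826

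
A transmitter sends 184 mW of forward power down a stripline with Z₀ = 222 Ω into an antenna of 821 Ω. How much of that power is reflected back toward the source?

Γ = (821 − 222)/(821 + 222) = 0.574
|Γ|² = 0.33
P_refl = |Γ|²·P_inc = 60.7 mW, P_del = (1 − |Γ|²)·P_inc = 123 mW

P_reflected ≈ 60.7 mW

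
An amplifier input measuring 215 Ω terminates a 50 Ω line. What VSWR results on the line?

VSWR ≈ 4.3

For a purely resistive load, VSWR = R_L/Z_0 or Z_0/R_L (whichever > 1) = 215/50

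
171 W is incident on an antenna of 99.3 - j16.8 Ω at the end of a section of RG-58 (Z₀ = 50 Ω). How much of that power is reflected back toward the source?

P_reflected ≈ 20.6 W

|Γ| = |(49.3 − j16.8)/(149.3 − j16.8)| = 0.347
|Γ|² = 0.12
P_refl = |Γ|²·P_inc = 20.6 W, P_del = (1 − |Γ|²)·P_inc = 150 W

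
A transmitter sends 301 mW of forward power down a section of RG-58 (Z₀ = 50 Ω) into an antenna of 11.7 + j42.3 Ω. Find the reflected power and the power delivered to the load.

P_reflected ≈ 175 mW; P_delivered ≈ 126 mW

|Γ| = |(-38.3 + j42.3)/(61.7 + j42.3)| = 0.763
|Γ|² = 0.582
P_refl = |Γ|²·P_inc = 175 mW, P_del = (1 − |Γ|²)·P_inc = 126 mW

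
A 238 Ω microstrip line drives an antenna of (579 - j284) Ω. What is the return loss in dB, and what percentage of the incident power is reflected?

Γ = (341 − j284)/(817 − j284), |Γ| = 0.513
RL = −20·log₁₀(0.513) = 5.8 dB
P_refl/P_inc = |Γ|² = 0.263

RL ≈ 5.8 dB; 26.3% of incident power reflected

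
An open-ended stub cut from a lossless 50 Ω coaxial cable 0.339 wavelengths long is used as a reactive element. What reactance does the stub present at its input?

βl = 2π × 0.339 = 122°
tan(βl) = -1.6
For an open-ended stub, Z_in = −jZ_0·cot(βl) = −jZ_0/tan(βl)

X_in ≈ 31.3 Ω (inductive)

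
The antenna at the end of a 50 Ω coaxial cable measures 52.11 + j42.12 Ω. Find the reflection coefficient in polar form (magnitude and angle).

Γ = (Z_L − Z_0)/(Z_L + Z_0) = (2.11 + j42.12)/(102.1 + j42.12)
|Γ| = 42.2/110 = 0.382

Γ ≈ 0.382 ∠ 64.7°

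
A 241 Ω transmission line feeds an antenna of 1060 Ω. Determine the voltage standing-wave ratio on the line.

VSWR ≈ 4.4

Γ = (1060 − 241)/(1060 + 241) = 0.63
VSWR = (1 + 0.63)/(1 − 0.63)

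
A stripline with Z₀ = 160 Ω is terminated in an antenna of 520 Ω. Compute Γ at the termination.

Γ = 0.529

Γ = (Z_L − Z_0)/(Z_L + Z_0) = (520 − 160)/(520 + 160) = 360/680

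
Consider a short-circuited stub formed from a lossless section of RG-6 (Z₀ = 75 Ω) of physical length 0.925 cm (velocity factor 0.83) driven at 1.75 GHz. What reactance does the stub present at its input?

X_in ≈ 32.5 Ω (inductive)

λ = v/f = 0.83·c / 1.75 GHz = 0.142 m
βl = 2π·l/λ = 2π × 0.065 = 23.4°
tan(βl) = 0.433
For a short-circuited stub, Z_in = jZ_0·tan(βl)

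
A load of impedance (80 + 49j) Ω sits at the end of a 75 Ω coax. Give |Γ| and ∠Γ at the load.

Γ ≈ 0.303 ∠ 66.6°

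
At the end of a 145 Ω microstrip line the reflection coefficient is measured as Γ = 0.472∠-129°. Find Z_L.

Z_L ≈ 62 − j58.5 Ω

Z_L = Z_0·(1 + Γ)/(1 − Γ) = 145·(0.703 − j0.367)/(1.3 + j0.367)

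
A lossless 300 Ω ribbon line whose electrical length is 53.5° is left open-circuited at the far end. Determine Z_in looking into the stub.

tan(βl) = 1.35
For an open-circuited stub, Z_in = −jZ_0·cot(βl) = −jZ_0/tan(βl)

Z_in ≈ −j222 Ω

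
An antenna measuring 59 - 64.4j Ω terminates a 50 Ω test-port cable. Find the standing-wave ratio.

VSWR ≈ 3.11

Γ = (Z_L − Z_0)/(Z_L + Z_0) = (9 − j64.4)/(109 − j64.4)
|Γ| = 65/127 = 0.514
VSWR = (1 + |Γ|)/(1 − |Γ|) = 1.51/0.486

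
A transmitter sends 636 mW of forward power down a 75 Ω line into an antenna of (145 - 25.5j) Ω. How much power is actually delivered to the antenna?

|Γ| = |(70 − j25.5)/(220 − j25.5)| = 0.336
|Γ|² = 0.113
P_refl = |Γ|²·P_inc = 72 mW, P_del = (1 − |Γ|²)·P_inc = 564 mW

P_delivered ≈ 564 mW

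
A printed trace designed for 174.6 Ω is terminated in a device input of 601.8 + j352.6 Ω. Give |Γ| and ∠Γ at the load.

Γ = (Z_L − Z_0)/(Z_L + Z_0) = (427.2 + j352.6)/(776.4 + j352.6)
|Γ| = 554/853 = 0.65

Γ ≈ 0.65 ∠ 15.1°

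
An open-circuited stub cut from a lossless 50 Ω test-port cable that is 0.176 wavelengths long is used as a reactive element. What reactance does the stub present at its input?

X_in ≈ -25.1 Ω (capacitive)

βl = 2π × 0.176 = 63.4°
tan(βl) = 1.99
For an open-circuited stub, Z_in = −jZ_0·cot(βl) = −jZ_0/tan(βl)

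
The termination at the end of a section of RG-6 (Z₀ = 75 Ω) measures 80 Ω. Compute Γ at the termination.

Γ = 0.0323

Γ = (Z_L − Z_0)/(Z_L + Z_0) = (80 − 75)/(80 + 75) = 5/155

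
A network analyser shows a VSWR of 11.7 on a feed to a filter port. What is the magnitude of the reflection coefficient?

|Γ| = (S − 1)/(S + 1) = (11.7 − 1)/(11.7 + 1) = 10.7/12.7

|Γ| ≈ 0.843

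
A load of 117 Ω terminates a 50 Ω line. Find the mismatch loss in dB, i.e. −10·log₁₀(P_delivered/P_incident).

mismatch loss ≈ 0.762 dB

Γ = (117 − 50)/(117 + 50) = 0.401
|Γ|² = 0.161, so P_del/P_inc = 1 − |Γ|² = 0.839
ML = −10·log₁₀(1 − |Γ|²)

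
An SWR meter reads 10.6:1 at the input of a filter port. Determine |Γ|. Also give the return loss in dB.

|Γ| = (S − 1)/(S + 1) = (10.6 − 1)/(10.6 + 1) = 9.6/11.6
RL = −20·log₁₀|Γ| = −20·log₁₀(0.828)

|Γ| ≈ 0.828; return loss ≈ 1.64 dB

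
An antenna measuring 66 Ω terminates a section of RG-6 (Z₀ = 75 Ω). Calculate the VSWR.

VSWR ≈ 1.14

Γ = (66 − 75)/(66 + 75) = -0.0638
VSWR = (1 + 0.0638)/(1 − 0.0638)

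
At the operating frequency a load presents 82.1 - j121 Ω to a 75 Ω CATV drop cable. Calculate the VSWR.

VSWR ≈ 4.14

Γ = (Z_L − Z_0)/(Z_L + Z_0) = (7.1 − j121)/(157.1 − j121)
|Γ| = 121/198 = 0.611
VSWR = (1 + |Γ|)/(1 − |Γ|) = 1.61/0.389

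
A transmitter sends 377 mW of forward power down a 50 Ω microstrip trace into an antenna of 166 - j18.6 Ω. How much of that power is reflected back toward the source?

|Γ| = |(116 − j18.6)/(216 − j18.6)| = 0.542
|Γ|² = 0.294
P_refl = |Γ|²·P_inc = 111 mW, P_del = (1 − |Γ|²)·P_inc = 266 mW

P_reflected ≈ 111 mW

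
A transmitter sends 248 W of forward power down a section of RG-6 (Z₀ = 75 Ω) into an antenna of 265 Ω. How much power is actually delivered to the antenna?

Γ = (265 − 75)/(265 + 75) = 0.559
|Γ|² = 0.312
P_refl = |Γ|²·P_inc = 77.4 W, P_del = (1 − |Γ|²)·P_inc = 171 W

P_delivered ≈ 171 W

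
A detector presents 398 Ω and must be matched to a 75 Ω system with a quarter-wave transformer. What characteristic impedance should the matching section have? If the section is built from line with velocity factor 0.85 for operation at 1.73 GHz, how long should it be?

Z_qwt = √(Z_0·R_L) = √(75 × 398) = √29850
λ = 0.85·c/f = 0.147 m, so l = λ/4 = 0.0368 m

Z_qwt ≈ 173 Ω; length ≈ 3.68 cm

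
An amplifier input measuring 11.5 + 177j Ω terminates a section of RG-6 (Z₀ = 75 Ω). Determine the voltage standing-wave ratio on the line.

Γ = (Z_L − Z_0)/(Z_L + Z_0) = (-63.5 + j177)/(86.5 + j177)
|Γ| = 188/197 = 0.955
VSWR = (1 + |Γ|)/(1 − |Γ|) = 1.95/0.0455

VSWR ≈ 43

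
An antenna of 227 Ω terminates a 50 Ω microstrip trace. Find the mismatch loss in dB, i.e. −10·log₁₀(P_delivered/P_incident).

mismatch loss ≈ 2.28 dB

Γ = (227 − 50)/(227 + 50) = 0.639
|Γ|² = 0.408, so P_del/P_inc = 1 − |Γ|² = 0.592
ML = −10·log₁₀(1 − |Γ|²)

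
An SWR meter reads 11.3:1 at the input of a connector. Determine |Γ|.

|Γ| ≈ 0.837

|Γ| = (S − 1)/(S + 1) = (11.3 − 1)/(11.3 + 1) = 10.3/12.3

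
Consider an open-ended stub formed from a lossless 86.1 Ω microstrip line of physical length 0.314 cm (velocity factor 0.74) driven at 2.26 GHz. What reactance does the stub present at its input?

λ = v/f = 0.74·c / 2.26 GHz = 0.0982 m
βl = 2π·l/λ = 2π × 0.032 = 11.5°
tan(βl) = 0.204
For an open-ended stub, Z_in = −jZ_0·cot(βl) = −jZ_0/tan(βl)

X_in ≈ -423 Ω (capacitive)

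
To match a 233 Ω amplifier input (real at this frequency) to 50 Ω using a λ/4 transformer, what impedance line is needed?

Z_qwt = √(Z_0·R_L) = √(50 × 233) = √11650

Z_qwt ≈ 108 Ω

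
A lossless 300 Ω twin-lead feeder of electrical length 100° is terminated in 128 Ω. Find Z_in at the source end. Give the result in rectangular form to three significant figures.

tan(βl) = tan(100°) = -5.67
Z_in = Z_0·(Z_L + jZ_0·tanβl)/(Z_0 + jZ_L·tanβl)
     = 300·(128 − j1700)/(300 − j726)

Z_in ≈ 619 − j203 Ω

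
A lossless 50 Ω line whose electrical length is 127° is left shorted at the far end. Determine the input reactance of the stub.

tan(βl) = -1.33
For a shorted stub, Z_in = jZ_0·tan(βl)

X_in ≈ -66.4 Ω (capacitive)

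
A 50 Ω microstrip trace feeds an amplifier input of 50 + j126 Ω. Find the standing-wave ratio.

Γ = (Z_L − Z_0)/(Z_L + Z_0) = (0 + j126)/(100 + j126)
|Γ| = 126/161 = 0.783
VSWR = (1 + |Γ|)/(1 − |Γ|) = 1.78/0.217

VSWR ≈ 8.23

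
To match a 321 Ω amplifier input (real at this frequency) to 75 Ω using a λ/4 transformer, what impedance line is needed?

Z_qwt = √(Z_0·R_L) = √(75 × 321) = √24080

Z_qwt ≈ 155 Ω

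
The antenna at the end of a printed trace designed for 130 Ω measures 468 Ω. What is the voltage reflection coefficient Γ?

Γ = 0.565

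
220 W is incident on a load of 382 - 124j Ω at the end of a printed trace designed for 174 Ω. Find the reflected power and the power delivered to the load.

P_reflected ≈ 39.8 W; P_delivered ≈ 180 W

|Γ| = |(208 − j124)/(556 − j124)| = 0.425
|Γ|² = 0.181
P_refl = |Γ|²·P_inc = 39.8 W, P_del = (1 − |Γ|²)·P_inc = 180 W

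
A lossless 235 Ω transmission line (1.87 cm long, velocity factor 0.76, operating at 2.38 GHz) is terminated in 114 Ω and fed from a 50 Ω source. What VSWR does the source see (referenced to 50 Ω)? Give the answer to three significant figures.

VSWR ≈ 8.87

λ = v/f = 0.76·c / 2.38 GHz = 0.0958 m
βl = 2π·l/λ = 2π × 0.195 = 70.3°
tan(βl) = 2.79
Z_in = Z_0·(Z_L + jZ_0·tanβl)/(Z_0 + jZ_L·tanβl) = 354 + j177 Ω
Γ_s = (Z_in − Z_s)/(Z_in + Z_s) = (304 + j177)/(404 + j177), |Γ_s| = 0.797
VSWR = (1 + |Γ_s|)/(1 − |Γ_s|)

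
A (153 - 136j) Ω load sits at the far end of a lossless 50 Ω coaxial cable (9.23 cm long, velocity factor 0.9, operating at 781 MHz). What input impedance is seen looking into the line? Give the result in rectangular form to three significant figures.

Z_in ≈ 9.56 + j13.5 Ω

λ = v/f = 0.9·c / 781 MHz = 0.346 m
βl = 2π·l/λ = 2π × 0.267 = 96.1°
tan(βl) = tan(96.1°) = -9.33
Z_in = Z_0·(Z_L + jZ_0·tanβl)/(Z_0 + jZ_L·tanβl)
     = 50·(153 − j603)/(-1220 − j1430)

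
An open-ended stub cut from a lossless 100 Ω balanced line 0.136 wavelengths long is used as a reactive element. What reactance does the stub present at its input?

X_in ≈ -87.1 Ω (capacitive)

βl = 2π × 0.136 = 49°
tan(βl) = 1.15
For an open-ended stub, Z_in = −jZ_0·cot(βl) = −jZ_0/tan(βl)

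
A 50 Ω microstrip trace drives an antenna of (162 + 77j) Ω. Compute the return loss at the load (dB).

RL ≈ 4.4 dB

Γ = (112 + j77)/(212 + j77), |Γ| = 0.603
RL = −20·log₁₀|Γ| = −20·log₁₀(0.603)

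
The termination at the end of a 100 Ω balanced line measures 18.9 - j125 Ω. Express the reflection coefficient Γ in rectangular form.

Γ ≈ 0.201 − j0.84

Γ = (Z_L − Z_0)/(Z_L + Z_0) = (-81.1 − j125)/(118.9 − j125)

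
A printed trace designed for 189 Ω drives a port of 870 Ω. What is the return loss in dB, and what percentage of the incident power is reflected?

RL ≈ 3.83 dB; 41.4% of incident power reflected

Γ = (870 − 189)/(870 + 189) = 0.643
RL = −20·log₁₀(0.643) = 3.83 dB
P_refl/P_inc = |Γ|² = 0.414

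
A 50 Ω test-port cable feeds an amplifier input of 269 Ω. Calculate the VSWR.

VSWR ≈ 5.38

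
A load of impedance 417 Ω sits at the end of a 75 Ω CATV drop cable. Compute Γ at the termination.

Γ = (Z_L − Z_0)/(Z_L + Z_0) = (417 − 75)/(417 + 75) = 342/492

Γ = 0.695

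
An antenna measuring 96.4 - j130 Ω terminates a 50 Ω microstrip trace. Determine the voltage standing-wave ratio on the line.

Γ = (Z_L − Z_0)/(Z_L + Z_0) = (46.4 − j130)/(146.4 − j130)
|Γ| = 138/196 = 0.705
VSWR = (1 + |Γ|)/(1 − |Γ|) = 1.71/0.295

VSWR ≈ 5.78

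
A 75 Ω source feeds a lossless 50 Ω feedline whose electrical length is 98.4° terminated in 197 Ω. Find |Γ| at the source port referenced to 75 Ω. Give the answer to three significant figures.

tan(βl) = -6.77
Z_in = Z_0·(Z_L + jZ_0·tanβl)/(Z_0 + jZ_L·tanβl) = 12.9 + j6.9 Ω
Γ_s = (Z_in − Z_s)/(Z_in + Z_s) = (-62.1 + j6.9)/(87.9 + j6.9), |Γ_s| = 0.708

|Γ| ≈ 0.708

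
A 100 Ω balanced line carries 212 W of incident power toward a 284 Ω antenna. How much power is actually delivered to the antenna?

P_delivered ≈ 163 W

Γ = (284 − 100)/(284 + 100) = 0.479
|Γ|² = 0.23
P_refl = |Γ|²·P_inc = 48.7 W, P_del = (1 − |Γ|²)·P_inc = 163 W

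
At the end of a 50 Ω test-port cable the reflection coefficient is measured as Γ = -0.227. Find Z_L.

Z_L = Z_0·(1 + Γ)/(1 − Γ) = 50·(0.773)/(1.23)

Z_L ≈ 31.5 Ω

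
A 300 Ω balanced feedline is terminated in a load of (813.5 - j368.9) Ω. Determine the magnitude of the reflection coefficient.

Γ = (Z_L − Z_0)/(Z_L + Z_0) = (513.5 − j368.9)/(1114 − j368.9)
|Γ| = 632/1170

|Γ| ≈ 0.539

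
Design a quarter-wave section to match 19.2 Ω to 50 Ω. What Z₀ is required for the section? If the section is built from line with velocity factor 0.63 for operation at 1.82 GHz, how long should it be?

Z_qwt ≈ 31 Ω; length ≈ 2.6 cm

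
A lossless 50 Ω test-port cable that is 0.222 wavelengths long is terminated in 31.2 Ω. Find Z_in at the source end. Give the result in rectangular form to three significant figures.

βl = 2π × 0.222 = 79.9°
tan(βl) = tan(79.9°) = 5.63
Z_in = Z_0·(Z_L + jZ_0·tanβl)/(Z_0 + jZ_L·tanβl)
     = 50·(31.2 + j281)/(50 + j176)

Z_in ≈ 76.5 + j12.9 Ω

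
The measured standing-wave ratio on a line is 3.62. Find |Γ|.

|Γ| = (S − 1)/(S + 1) = (3.62 − 1)/(3.62 + 1) = 2.62/4.62

|Γ| ≈ 0.567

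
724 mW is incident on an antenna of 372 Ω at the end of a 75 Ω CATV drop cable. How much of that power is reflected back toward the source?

Γ = (372 − 75)/(372 + 75) = 0.664
|Γ|² = 0.441
P_refl = |Γ|²·P_inc = 320 mW, P_del = (1 − |Γ|²)·P_inc = 404 mW

P_reflected ≈ 320 mW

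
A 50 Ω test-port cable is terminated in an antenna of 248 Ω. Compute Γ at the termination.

Γ = 0.664

Γ = (Z_L − Z_0)/(Z_L + Z_0) = (248 − 50)/(248 + 50) = 198/298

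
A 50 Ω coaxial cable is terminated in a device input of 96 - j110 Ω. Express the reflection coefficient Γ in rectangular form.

Γ ≈ 0.563 − j0.329

Γ = (Z_L − Z_0)/(Z_L + Z_0) = (46 − j110)/(146 − j110)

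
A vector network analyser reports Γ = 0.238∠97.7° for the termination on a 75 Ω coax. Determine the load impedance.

Z_L = Z_0·(1 + Γ)/(1 − Γ) = 75·(0.968 + j0.236)/(1.03 − j0.236)

Z_L ≈ 63.1 + j31.6 Ω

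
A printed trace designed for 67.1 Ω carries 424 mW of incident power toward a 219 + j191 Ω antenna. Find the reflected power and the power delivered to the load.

|Γ| = |(151.9 + j191)/(286.1 + j191)| = 0.709
|Γ|² = 0.503
P_refl = |Γ|²·P_inc = 213 mW, P_del = (1 − |Γ|²)·P_inc = 211 mW

P_reflected ≈ 213 mW; P_delivered ≈ 211 mW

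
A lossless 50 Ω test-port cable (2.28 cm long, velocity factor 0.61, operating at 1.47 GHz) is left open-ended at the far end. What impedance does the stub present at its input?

Z_in ≈ −j22.3 Ω

λ = v/f = 0.61·c / 1.47 GHz = 0.124 m
βl = 2π·l/λ = 2π × 0.183 = 65.9°
tan(βl) = 2.24
For an open-ended stub, Z_in = −jZ_0·cot(βl) = −jZ_0/tan(βl)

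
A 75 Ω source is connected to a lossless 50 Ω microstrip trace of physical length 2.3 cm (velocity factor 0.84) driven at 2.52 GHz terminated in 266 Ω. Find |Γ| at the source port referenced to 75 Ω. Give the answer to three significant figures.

λ = v/f = 0.84·c / 2.52 GHz = 0.1 m
βl = 2π·l/λ = 2π × 0.23 = 82.8°
tan(βl) = 7.92
Z_in = Z_0·(Z_L + jZ_0·tanβl)/(Z_0 + jZ_L·tanβl) = 9.54 − j6.09 Ω
Γ_s = (Z_in − Z_s)/(Z_in + Z_s) = (-65.5 − j6.09)/(84.5 − j6.09), |Γ_s| = 0.776

|Γ| ≈ 0.776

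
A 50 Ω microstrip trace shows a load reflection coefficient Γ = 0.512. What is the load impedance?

Z_L ≈ 155 Ω

Z_L = Z_0·(1 + Γ)/(1 − Γ) = 50·(1.51)/(0.488)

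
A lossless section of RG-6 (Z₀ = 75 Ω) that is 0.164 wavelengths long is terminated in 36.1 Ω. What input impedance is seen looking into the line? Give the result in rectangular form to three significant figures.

βl = 2π × 0.164 = 59°
tan(βl) = tan(59°) = 1.67
Z_in = Z_0·(Z_L + jZ_0·tanβl)/(Z_0 + jZ_L·tanβl)
     = 75·(36.1 + j125)/(75 + j60.2)

Z_in ≈ 83 + j58.4 Ω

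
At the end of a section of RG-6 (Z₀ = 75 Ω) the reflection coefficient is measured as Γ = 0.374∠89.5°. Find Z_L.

Z_L = Z_0·(1 + Γ)/(1 − Γ) = 75·(1 + j0.374)/(0.997 − j0.374)

Z_L ≈ 56.9 + j49.5 Ω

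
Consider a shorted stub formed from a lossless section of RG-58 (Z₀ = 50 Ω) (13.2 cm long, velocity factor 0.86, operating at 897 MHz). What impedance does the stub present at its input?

λ = v/f = 0.86·c / 897 MHz = 0.288 m
βl = 2π·l/λ = 2π × 0.459 = 165°
tan(βl) = -0.264
For a shorted stub, Z_in = jZ_0·tan(βl)

Z_in ≈ −j13.2 Ω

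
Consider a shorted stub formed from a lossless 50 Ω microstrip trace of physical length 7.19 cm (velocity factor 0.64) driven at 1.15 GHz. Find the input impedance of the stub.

Z_in ≈ −j23.3 Ω

λ = v/f = 0.64·c / 1.15 GHz = 0.167 m
βl = 2π·l/λ = 2π × 0.431 = 155°
tan(βl) = -0.466
For a shorted stub, Z_in = jZ_0·tan(βl)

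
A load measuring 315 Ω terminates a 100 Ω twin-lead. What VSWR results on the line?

For a purely resistive load, VSWR = R_L/Z_0 or Z_0/R_L (whichever > 1) = 315/100

VSWR ≈ 3.15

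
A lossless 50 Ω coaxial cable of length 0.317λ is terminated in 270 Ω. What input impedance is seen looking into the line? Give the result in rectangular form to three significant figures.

βl = 2π × 0.317 = 114°
tan(βl) = tan(114°) = -2.23
Z_in = Z_0·(Z_L + jZ_0·tanβl)/(Z_0 + jZ_L·tanβl)
     = 50·(270 − j112)/(50 − j603)

Z_in ≈ 11 + j21.5 Ω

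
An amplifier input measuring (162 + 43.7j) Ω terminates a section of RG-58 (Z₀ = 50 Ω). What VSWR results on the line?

VSWR ≈ 3.5

Γ = (Z_L − Z_0)/(Z_L + Z_0) = (112 + j43.7)/(212 + j43.7)
|Γ| = 120/216 = 0.555
VSWR = (1 + |Γ|)/(1 − |Γ|) = 1.56/0.445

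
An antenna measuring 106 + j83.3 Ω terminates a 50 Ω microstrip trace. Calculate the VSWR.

VSWR ≈ 3.63

Γ = (Z_L − Z_0)/(Z_L + Z_0) = (56 + j83.3)/(156 + j83.3)
|Γ| = 100/177 = 0.568
VSWR = (1 + |Γ|)/(1 − |Γ|) = 1.57/0.432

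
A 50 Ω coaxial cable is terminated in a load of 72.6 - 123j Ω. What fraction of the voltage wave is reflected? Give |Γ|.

|Γ| ≈ 0.72

Γ = (Z_L − Z_0)/(Z_L + Z_0) = (22.6 − j123)/(122.6 − j123)
|Γ| = 125/174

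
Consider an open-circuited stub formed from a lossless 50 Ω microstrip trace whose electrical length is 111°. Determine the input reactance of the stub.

X_in ≈ 19.2 Ω (inductive)

tan(βl) = -2.61
For an open-circuited stub, Z_in = −jZ_0·cot(βl) = −jZ_0/tan(βl)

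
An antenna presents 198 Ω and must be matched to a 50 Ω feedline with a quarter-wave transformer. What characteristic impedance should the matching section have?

Z_qwt = √(Z_0·R_L) = √(50 × 198) = √9900

Z_qwt ≈ 99.5 Ω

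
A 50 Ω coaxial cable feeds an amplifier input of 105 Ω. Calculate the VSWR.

VSWR ≈ 2.1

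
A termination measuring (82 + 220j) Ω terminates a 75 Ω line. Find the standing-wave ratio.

VSWR ≈ 9.78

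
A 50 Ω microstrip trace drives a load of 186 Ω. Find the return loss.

RL ≈ 4.79 dB

Γ = (186 − 50)/(186 + 50) = 0.576
RL = −20·log₁₀|Γ| = −20·log₁₀(0.576)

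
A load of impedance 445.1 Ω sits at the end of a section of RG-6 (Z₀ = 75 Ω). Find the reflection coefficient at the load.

Γ = (Z_L − Z_0)/(Z_L + Z_0) = (445.1 − 75)/(445.1 + 75) = 370.1/520.1

Γ = 0.712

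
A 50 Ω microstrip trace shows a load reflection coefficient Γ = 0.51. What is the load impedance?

Z_L ≈ 154 Ω

Z_L = Z_0·(1 + Γ)/(1 − Γ) = 50·(1.51)/(0.49)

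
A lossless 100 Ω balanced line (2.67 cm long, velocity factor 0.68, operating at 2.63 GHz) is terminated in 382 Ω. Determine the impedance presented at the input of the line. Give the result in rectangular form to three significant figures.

Z_in ≈ 36.9 + j60.8 Ω

λ = v/f = 0.68·c / 2.63 GHz = 0.0776 m
βl = 2π·l/λ = 2π × 0.344 = 124°
tan(βl) = tan(124°) = -1.49
Z_in = Z_0·(Z_L + jZ_0·tanβl)/(Z_0 + jZ_L·tanβl)
     = 100·(382 − j149)/(100 − j568)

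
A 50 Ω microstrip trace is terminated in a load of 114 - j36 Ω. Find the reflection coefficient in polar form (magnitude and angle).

Γ ≈ 0.437 ∠ -17°

Γ = (Z_L − Z_0)/(Z_L + Z_0) = (64 − j36)/(164 − j36)
|Γ| = 73.4/168 = 0.437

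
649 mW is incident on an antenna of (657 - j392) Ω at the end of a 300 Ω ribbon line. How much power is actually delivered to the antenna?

|Γ| = |(357 − j392)/(957 − j392)| = 0.513
|Γ|² = 0.263
P_refl = |Γ|²·P_inc = 171 mW, P_del = (1 − |Γ|²)·P_inc = 478 mW

P_delivered ≈ 478 mW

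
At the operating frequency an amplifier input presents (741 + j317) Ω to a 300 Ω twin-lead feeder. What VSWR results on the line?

Γ = (Z_L − Z_0)/(Z_L + Z_0) = (441 + j317)/(1041 + j317)
|Γ| = 543/1090 = 0.499
VSWR = (1 + |Γ|)/(1 − |Γ|) = 1.5/0.501

VSWR ≈ 2.99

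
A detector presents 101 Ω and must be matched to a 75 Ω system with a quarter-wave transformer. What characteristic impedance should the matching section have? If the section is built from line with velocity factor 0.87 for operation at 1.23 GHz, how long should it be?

Z_qwt = √(Z_0·R_L) = √(75 × 101) = √7575
λ = 0.87·c/f = 0.212 m, so l = λ/4 = 0.053 m

Z_qwt ≈ 87 Ω; length ≈ 5.3 cm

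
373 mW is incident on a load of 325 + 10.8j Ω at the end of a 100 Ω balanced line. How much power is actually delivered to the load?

P_delivered ≈ 268 mW

|Γ| = |(225 + j10.8)/(425 + j10.8)| = 0.53
|Γ|² = 0.281
P_refl = |Γ|²·P_inc = 105 mW, P_del = (1 − |Γ|²)·P_inc = 268 mW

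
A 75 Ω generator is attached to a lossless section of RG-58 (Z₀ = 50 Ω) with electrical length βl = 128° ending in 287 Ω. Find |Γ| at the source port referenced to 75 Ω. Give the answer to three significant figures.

tan(βl) = -1.28
Z_in = Z_0·(Z_L + jZ_0·tanβl)/(Z_0 + jZ_L·tanβl) = 13.8 + j37.2 Ω
Γ_s = (Z_in − Z_s)/(Z_in + Z_s) = (-61.2 + j37.2)/(88.8 + j37.2), |Γ_s| = 0.744

|Γ| ≈ 0.744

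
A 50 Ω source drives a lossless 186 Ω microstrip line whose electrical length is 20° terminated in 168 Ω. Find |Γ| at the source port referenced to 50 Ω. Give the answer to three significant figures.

|Γ| ≈ 0.551

tan(βl) = 0.364
Z_in = Z_0·(Z_L + jZ_0·tanβl)/(Z_0 + jZ_L·tanβl) = 172 + j11.3 Ω
Γ_s = (Z_in − Z_s)/(Z_in + Z_s) = (122 + j11.3)/(222 + j11.3), |Γ_s| = 0.551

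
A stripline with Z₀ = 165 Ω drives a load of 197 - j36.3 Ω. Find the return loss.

Γ = (32 − j36.3)/(362 − j36.3), |Γ| = 0.133
RL = −20·log₁₀|Γ| = −20·log₁₀(0.133)

RL ≈ 17.5 dB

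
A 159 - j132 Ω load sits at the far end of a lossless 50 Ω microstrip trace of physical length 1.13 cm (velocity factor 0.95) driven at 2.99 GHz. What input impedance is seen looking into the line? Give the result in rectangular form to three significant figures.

λ = v/f = 0.95·c / 2.99 GHz = 0.0953 m
βl = 2π·l/λ = 2π × 0.119 = 42.7°
tan(βl) = tan(42.7°) = 0.922
Z_in = Z_0·(Z_L + jZ_0·tanβl)/(Z_0 + jZ_L·tanβl)
     = 50·(159 − j85.9)/(172 + j147)

Z_in ≈ 14.4 − j37.3 Ω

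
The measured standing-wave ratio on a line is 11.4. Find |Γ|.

|Γ| ≈ 0.839

|Γ| = (S − 1)/(S + 1) = (11.4 − 1)/(11.4 + 1) = 10.4/12.4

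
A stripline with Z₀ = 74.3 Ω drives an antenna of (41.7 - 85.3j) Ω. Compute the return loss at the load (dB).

Γ = (-32.6 − j85.3)/(116 − j85.3), |Γ| = 0.634
RL = −20·log₁₀|Γ| = −20·log₁₀(0.634)

RL ≈ 3.96 dB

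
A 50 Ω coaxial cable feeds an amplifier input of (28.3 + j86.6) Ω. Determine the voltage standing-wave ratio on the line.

Γ = (Z_L − Z_0)/(Z_L + Z_0) = (-21.7 + j86.6)/(78.3 + j86.6)
|Γ| = 89.3/117 = 0.765
VSWR = (1 + |Γ|)/(1 − |Γ|) = 1.76/0.235

VSWR ≈ 7.5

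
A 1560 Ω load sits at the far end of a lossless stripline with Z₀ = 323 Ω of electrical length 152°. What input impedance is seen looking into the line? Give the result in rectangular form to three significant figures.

Z_in ≈ 263 + j505 Ω

tan(βl) = tan(152°) = -0.532
Z_in = Z_0·(Z_L + jZ_0·tanβl)/(Z_0 + jZ_L·tanβl)
     = 323·(1560 − j172)/(323 − j829)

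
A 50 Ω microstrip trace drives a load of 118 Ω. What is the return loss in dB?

RL ≈ 7.86 dB

Γ = (118 − 50)/(118 + 50) = 0.405
RL = −20·log₁₀|Γ| = −20·log₁₀(0.405)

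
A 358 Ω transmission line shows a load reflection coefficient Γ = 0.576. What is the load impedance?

Z_L ≈ 1330 Ω

Z_L = Z_0·(1 + Γ)/(1 − Γ) = 358·(1.58)/(0.424)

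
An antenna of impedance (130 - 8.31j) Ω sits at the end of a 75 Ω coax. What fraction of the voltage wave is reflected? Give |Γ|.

|Γ| ≈ 0.271

Γ = (Z_L − Z_0)/(Z_L + Z_0) = (55 − j8.31)/(205 − j8.31)
|Γ| = 55.6/205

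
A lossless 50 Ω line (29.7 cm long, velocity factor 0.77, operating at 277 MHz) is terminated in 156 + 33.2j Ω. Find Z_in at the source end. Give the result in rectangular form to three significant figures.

λ = v/f = 0.77·c / 277 MHz = 0.834 m
βl = 2π·l/λ = 2π × 0.356 = 128°
tan(βl) = tan(128°) = -1.27
Z_in = Z_0·(Z_L + jZ_0·tanβl)/(Z_0 + jZ_L·tanβl)
     = 50·(156 − j30.3)/(92.2 − j198)

Z_in ≈ 21.3 + j29.4 Ω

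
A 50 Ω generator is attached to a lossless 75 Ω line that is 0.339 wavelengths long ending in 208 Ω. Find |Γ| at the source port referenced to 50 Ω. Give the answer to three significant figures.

|Γ| ≈ 0.439

βl = 2π × 0.339 = 122°
tan(βl) = -1.6
Z_in = Z_0·(Z_L + jZ_0·tanβl)/(Z_0 + jZ_L·tanβl) = 35.8 + j38.9 Ω
Γ_s = (Z_in − Z_s)/(Z_in + Z_s) = (-14.2 + j38.9)/(85.8 + j38.9), |Γ_s| = 0.439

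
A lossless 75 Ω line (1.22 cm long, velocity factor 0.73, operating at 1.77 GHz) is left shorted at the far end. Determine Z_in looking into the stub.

λ = v/f = 0.73·c / 1.77 GHz = 0.124 m
βl = 2π·l/λ = 2π × 0.0986 = 35.5°
tan(βl) = 0.713
For a shorted stub, Z_in = jZ_0·tan(βl)

Z_in ≈ +j53.5 Ω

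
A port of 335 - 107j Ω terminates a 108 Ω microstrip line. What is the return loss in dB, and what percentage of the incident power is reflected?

RL ≈ 5.18 dB; 30.3% of incident power reflected

Γ = (227 − j107)/(443 − j107), |Γ| = 0.551
RL = −20·log₁₀(0.551) = 5.18 dB
P_refl/P_inc = |Γ|² = 0.303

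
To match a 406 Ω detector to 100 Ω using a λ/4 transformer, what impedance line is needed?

Z_qwt ≈ 201 Ω

Z_qwt = √(Z_0·R_L) = √(100 × 406) = √40600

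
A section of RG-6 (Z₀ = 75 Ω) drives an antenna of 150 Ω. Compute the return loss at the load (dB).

Γ = (150 − 75)/(150 + 75) = 0.333
RL = −20·log₁₀|Γ| = −20·log₁₀(0.333)

RL ≈ 9.54 dB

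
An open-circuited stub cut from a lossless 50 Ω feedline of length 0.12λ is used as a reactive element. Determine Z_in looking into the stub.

Z_in ≈ −j53.2 Ω

βl = 2π × 0.12 = 43.2°
tan(βl) = 0.939
For an open-circuited stub, Z_in = −jZ_0·cot(βl) = −jZ_0/tan(βl)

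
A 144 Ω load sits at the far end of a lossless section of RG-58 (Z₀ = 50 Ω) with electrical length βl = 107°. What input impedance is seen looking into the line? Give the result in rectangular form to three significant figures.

Z_in ≈ 18.8 + j13.3 Ω

tan(βl) = tan(107°) = -3.27
Z_in = Z_0·(Z_L + jZ_0·tanβl)/(Z_0 + jZ_L·tanβl)
     = 50·(144 − j164)/(50 − j471)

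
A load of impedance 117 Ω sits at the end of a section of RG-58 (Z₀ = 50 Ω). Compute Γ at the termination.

Γ = (Z_L − Z_0)/(Z_L + Z_0) = (117 − 50)/(117 + 50) = 67/167

Γ = 0.401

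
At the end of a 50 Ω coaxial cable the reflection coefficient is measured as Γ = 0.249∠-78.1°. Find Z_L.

Z_L = Z_0·(1 + Γ)/(1 − Γ) = 50·(1.05 − j0.244)/(0.949 + j0.244)

Z_L ≈ 48.9 − j25.4 Ω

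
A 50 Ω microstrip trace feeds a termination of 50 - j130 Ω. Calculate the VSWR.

Γ = (Z_L − Z_0)/(Z_L + Z_0) = (0 − j130)/(100 − j130)
|Γ| = 130/164 = 0.793
VSWR = (1 + |Γ|)/(1 − |Γ|) = 1.79/0.207

VSWR ≈ 8.64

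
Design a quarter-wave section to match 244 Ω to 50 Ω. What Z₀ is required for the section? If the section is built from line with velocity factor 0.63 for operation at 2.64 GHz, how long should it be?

Z_qwt = √(Z_0·R_L) = √(50 × 244) = √12200
λ = 0.63·c/f = 0.0716 m, so l = λ/4 = 0.0179 m

Z_qwt ≈ 110 Ω; length ≈ 1.79 cm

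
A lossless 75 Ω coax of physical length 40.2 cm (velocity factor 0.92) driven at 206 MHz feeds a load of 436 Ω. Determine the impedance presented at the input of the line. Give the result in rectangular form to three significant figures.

λ = v/f = 0.92·c / 206 MHz = 1.34 m
βl = 2π·l/λ = 2π × 0.3 = 108°
tan(βl) = tan(108°) = -3.07
Z_in = Z_0·(Z_L + jZ_0·tanβl)/(Z_0 + jZ_L·tanβl)
     = 75·(436 − j231)/(75 − j1340)

Z_in ≈ 14.2 + j23.6 Ω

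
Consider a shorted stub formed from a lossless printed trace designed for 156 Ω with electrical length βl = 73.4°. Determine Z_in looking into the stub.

Z_in ≈ +j523 Ω

tan(βl) = 3.35
For a shorted stub, Z_in = jZ_0·tan(βl)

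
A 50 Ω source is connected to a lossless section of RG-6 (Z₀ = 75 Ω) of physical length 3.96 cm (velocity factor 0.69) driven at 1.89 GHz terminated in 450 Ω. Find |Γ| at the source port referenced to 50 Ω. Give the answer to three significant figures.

|Γ| ≈ 0.719

λ = v/f = 0.69·c / 1.89 GHz = 0.11 m
βl = 2π·l/λ = 2π × 0.362 = 130°
tan(βl) = -1.18
Z_in = Z_0·(Z_L + jZ_0·tanβl)/(Z_0 + jZ_L·tanβl) = 21 + j60.3 Ω
Γ_s = (Z_in − Z_s)/(Z_in + Z_s) = (-29 + j60.3)/(71 + j60.3), |Γ_s| = 0.719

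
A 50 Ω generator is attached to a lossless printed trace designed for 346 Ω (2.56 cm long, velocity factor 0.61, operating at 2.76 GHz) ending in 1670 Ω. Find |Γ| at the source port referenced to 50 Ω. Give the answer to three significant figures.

λ = v/f = 0.61·c / 2.76 GHz = 0.0663 m
βl = 2π·l/λ = 2π × 0.386 = 139°
tan(βl) = -0.869
Z_in = Z_0·(Z_L + jZ_0·tanβl)/(Z_0 + jZ_L·tanβl) = 158 + j360 Ω
Γ_s = (Z_in − Z_s)/(Z_in + Z_s) = (108 + j360)/(208 + j360), |Γ_s| = 0.904

|Γ| ≈ 0.904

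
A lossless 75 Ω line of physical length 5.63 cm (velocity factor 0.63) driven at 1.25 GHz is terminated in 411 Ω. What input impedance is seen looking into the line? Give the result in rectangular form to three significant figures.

λ = v/f = 0.63·c / 1.25 GHz = 0.151 m
βl = 2π·l/λ = 2π × 0.372 = 134°
tan(βl) = tan(134°) = -1.03
Z_in = Z_0·(Z_L + jZ_0·tanβl)/(Z_0 + jZ_L·tanβl)
     = 75·(411 − j77.5)/(75 − j425)

Z_in ≈ 25.7 + j68 Ω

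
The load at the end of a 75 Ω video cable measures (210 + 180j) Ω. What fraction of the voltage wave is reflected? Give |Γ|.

Γ = (Z_L − Z_0)/(Z_L + Z_0) = (135 + j180)/(285 + j180)
|Γ| = 225/337

|Γ| ≈ 0.667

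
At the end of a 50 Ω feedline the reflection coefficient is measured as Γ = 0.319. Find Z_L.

Z_L ≈ 96.8 Ω

Z_L = Z_0·(1 + Γ)/(1 − Γ) = 50·(1.32)/(0.681)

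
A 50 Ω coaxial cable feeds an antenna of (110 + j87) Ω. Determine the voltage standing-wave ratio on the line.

Γ = (Z_L − Z_0)/(Z_L + Z_0) = (60 + j87)/(160 + j87)
|Γ| = 106/182 = 0.58
VSWR = (1 + |Γ|)/(1 − |Γ|) = 1.58/0.42

VSWR ≈ 3.77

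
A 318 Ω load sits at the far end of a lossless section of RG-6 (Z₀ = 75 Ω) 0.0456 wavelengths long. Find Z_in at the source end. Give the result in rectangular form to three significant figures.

Z_in ≈ 135 − j147 Ω

βl = 2π × 0.0456 = 16.4°
tan(βl) = tan(16.4°) = 0.295
Z_in = Z_0·(Z_L + jZ_0·tanβl)/(Z_0 + jZ_L·tanβl)
     = 75·(318 + j22.1)/(75 + j93.7)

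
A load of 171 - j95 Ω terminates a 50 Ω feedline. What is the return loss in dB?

Γ = (121 − j95)/(221 − j95), |Γ| = 0.64
RL = −20·log₁₀|Γ| = −20·log₁₀(0.64)

RL ≈ 3.88 dB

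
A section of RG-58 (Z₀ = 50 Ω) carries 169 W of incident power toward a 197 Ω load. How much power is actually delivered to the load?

Γ = (197 − 50)/(197 + 50) = 0.595
|Γ|² = 0.354
P_refl = |Γ|²·P_inc = 59.9 W, P_del = (1 − |Γ|²)·P_inc = 109 W

P_delivered ≈ 109 W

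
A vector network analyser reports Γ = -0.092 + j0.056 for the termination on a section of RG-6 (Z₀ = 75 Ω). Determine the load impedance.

Z_L ≈ 62 + j7.03 Ω

Z_L = Z_0·(1 + Γ)/(1 − Γ) = 75·(0.908 + j0.056)/(1.09 − j0.056)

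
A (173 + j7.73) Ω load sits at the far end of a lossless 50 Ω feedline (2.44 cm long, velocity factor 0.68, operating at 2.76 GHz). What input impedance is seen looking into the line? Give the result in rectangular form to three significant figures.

λ = v/f = 0.68·c / 2.76 GHz = 0.0739 m
βl = 2π·l/λ = 2π × 0.33 = 119°
tan(βl) = tan(119°) = -1.82
Z_in = Z_0·(Z_L + jZ_0·tanβl)/(Z_0 + jZ_L·tanβl)
     = 50·(173 − j83.1)/(64 − j314)

Z_in ≈ 18.1 + j23.8 Ω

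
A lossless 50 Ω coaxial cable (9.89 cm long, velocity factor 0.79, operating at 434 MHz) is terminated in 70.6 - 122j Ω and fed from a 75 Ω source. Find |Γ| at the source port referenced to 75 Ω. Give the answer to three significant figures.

λ = v/f = 0.79·c / 434 MHz = 0.546 m
βl = 2π·l/λ = 2π × 0.181 = 65.2°
tan(βl) = 2.16
Z_in = Z_0·(Z_L + jZ_0·tanβl)/(Z_0 + jZ_L·tanβl) = 8.23 − j6.2 Ω
Γ_s = (Z_in − Z_s)/(Z_in + Z_s) = (-66.8 − j6.2)/(83.2 − j6.2), |Γ_s| = 0.804

|Γ| ≈ 0.804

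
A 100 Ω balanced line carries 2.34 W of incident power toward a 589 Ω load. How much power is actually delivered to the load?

P_delivered ≈ 1.16 W

Γ = (589 − 100)/(589 + 100) = 0.71
|Γ|² = 0.504
P_refl = |Γ|²·P_inc = 1.18 W, P_del = (1 − |Γ|²)·P_inc = 1.16 W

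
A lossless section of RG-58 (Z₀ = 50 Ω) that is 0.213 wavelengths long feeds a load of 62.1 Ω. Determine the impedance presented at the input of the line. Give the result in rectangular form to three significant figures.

Z_in ≈ 41 − j4.02 Ω

βl = 2π × 0.213 = 76.7°
tan(βl) = tan(76.7°) = 4.22
Z_in = Z_0·(Z_L + jZ_0·tanβl)/(Z_0 + jZ_L·tanβl)
     = 50·(62.1 + j211)/(50 + j262)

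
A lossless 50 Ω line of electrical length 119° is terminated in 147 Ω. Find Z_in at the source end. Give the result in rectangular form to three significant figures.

tan(βl) = tan(119°) = -1.8
Z_in = Z_0·(Z_L + jZ_0·tanβl)/(Z_0 + jZ_L·tanβl)
     = 50·(147 − j90.2)/(50 − j265)

Z_in ≈ 21.5 + j23.7 Ω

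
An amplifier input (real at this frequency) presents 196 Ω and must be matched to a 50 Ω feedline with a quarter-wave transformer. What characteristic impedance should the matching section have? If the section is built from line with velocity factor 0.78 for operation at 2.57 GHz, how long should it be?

Z_qwt = √(Z_0·R_L) = √(50 × 196) = √9800
λ = 0.78·c/f = 0.0911 m, so l = λ/4 = 0.0228 m

Z_qwt ≈ 99 Ω; length ≈ 2.28 cm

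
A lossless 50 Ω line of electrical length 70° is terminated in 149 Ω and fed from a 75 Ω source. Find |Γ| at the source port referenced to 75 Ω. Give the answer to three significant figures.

|Γ| ≈ 0.615

tan(βl) = 2.75
Z_in = Z_0·(Z_L + jZ_0·tanβl)/(Z_0 + jZ_L·tanβl) = 18.7 − j15.9 Ω
Γ_s = (Z_in − Z_s)/(Z_in + Z_s) = (-56.3 − j15.9)/(93.7 − j15.9), |Γ_s| = 0.615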